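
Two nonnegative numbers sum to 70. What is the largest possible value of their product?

With x + y = 70, the product is P(x) = x(70 − x).
P'(x) = 70 − 2x = 0 gives x = 35; P'' = −2 < 0, so this is the maximum.
P = 35·35 = 1225.

1225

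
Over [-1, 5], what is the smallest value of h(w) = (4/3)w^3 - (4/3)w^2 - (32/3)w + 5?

-11

h'(w) = 4w^2 - (8/3)w - 32/3, whose only zero in [-1, 5] is w = 2.
Compare values at every candidate in [-1, 5]: h(-1) = 13,  h(2) = -11,  h(5) = 85.
Hence the absolute minimum is -11 at w = 2.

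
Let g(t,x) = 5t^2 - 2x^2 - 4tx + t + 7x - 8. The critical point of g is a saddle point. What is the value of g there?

∂g/∂t = 10t - 4x + 1 = 0 and ∂g/∂x = -4t - 4x + 7 = 0, so (t, x) = (3/7, 37/28).
The Hessian has g_{tt} = 10, g_{xx} = -4, g_{tx} = -4, giving D = -56 < 0, so the point is a saddle point.
g(3/7, 37/28) = -177/56.

-177/56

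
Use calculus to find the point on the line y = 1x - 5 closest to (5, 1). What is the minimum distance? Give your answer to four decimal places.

Minimize D(x)^2 = (x - 5)^2 + (x - 6)^2.
d/dx[D^2] = 2(x - 5) + 2·1·(x - 6) = 0 ⇒ x = 11/2.
Then y = 1/2 and the distance is √(1/2) ≈ 0.7071.

0.7071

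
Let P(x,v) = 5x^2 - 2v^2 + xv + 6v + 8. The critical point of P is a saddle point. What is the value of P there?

∂P/∂x = 10x + v = 0 and ∂P/∂v = x - 4v + 6 = 0, so (x, v) = (-6/41, 60/41).
The Hessian has P_{xx} = 10, P_{vv} = -4, P_{xv} = 1, giving D = -41 < 0, so the point is a saddle point.
P(-6/41, 60/41) = 508/41.

508/41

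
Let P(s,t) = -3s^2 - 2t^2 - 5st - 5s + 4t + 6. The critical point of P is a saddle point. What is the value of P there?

∂P/∂s = -6s - 5t - 5 = 0 and ∂P/∂t = -5s - 4t + 4 = 0, so (s, t) = (40, -49).
The Hessian has P_{ss} = -6, P_{tt} = -4, P_{st} = -5, giving D = -1 < 0, so the point is a saddle point.
P(40, -49) = -192.

-192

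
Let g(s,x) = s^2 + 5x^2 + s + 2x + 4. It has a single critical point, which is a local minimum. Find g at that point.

∂g/∂s = 2s + 1 = 0 and ∂g/∂x = 10x + 2 = 0, so (s, x) = (-1/2, -1/5).
The Hessian has g_{ss} = 2, g_{xx} = 10, g_{sx} = 0, giving D = 20 > 0 with g_{ss} > 0, so the point is a local minimum.
g(-1/2, -1/5) = 71/20.

71/20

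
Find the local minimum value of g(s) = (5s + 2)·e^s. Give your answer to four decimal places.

-1.2330

g'(s) = 5·e^s + (5s + 2)·1·e^s = (5s + 7)·e^s. Since e^s > 0, the only critical point is s = -7/5.
g''(-7/5) has the same sign as 5 > 0, so this is a local minimum.
g(-7/5) = (-5)·e^(-7/5) ≈ -1.2330.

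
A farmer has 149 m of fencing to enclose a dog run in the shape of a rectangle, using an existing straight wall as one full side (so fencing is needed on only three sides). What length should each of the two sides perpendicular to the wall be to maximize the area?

149/4

Let the sides perpendicular to the wall have length x and the parallel side y, so 2x + y = 149 and the area is A = xy = x(149 − 2x).
A'(x) = 149 − 4x = 0 gives x = 149/4, and A''(x) = −4 < 0 confirms a maximum.
Then y = 149 − 2·149/4 = 149/2 and A = 22201/8.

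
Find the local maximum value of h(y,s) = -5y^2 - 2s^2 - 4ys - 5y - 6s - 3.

19/12

∂h/∂y = -10y - 4s - 5 = 0 and ∂h/∂s = -4y - 4s - 6 = 0, so (y, s) = (1/6, -5/3).
The Hessian has h_{yy} = -10, h_{ss} = -4, h_{ys} = -4, giving D = 24 > 0 with h_{yy} < 0, so the point is a local maximum.
h(1/6, -5/3) = 19/12.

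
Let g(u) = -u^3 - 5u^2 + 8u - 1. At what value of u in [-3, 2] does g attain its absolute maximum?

2/3

Differentiating, g'(u) = -3u^2 - 10u + 8; whose only zero in [-3, 2] is u = 2/3.
Compare values at every candidate in [-3, 2]: g(-3) = -43,  g(2/3) = 49/27,  g(2) = -13.
So the maximum is g(2/3) = 49/27.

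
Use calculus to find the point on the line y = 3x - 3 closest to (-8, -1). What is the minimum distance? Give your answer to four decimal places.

Minimize D(x)^2 = (x + 8)^2 + (3x - 2)^2.
d/dx[D^2] = 2(x + 8) + 2·3·(3x - 2) = 0 ⇒ x = -1/5.
Then y = -18/5 and the distance is √(338/5) ≈ 8.2219.

8.2219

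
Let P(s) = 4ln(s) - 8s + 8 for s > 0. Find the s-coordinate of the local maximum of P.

P'(s) = 4/s − 8 = 0 gives s = 1/2.
P''(s) = -4/s², which is negative for s > 0, so this is a local maximum.
P(1/2) = 4·ln(1/2) - 4 + 8 ≈ 1.2274.

1/2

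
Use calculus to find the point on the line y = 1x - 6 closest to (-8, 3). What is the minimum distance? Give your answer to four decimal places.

Minimize D(x)^2 = (x + 8)^2 + (x - 9)^2.
d/dx[D^2] = 2(x + 8) + 2·1·(x - 9) = 0 ⇒ x = 1/2.
Then y = -11/2 and the distance is √(289/2) ≈ 12.0208.

12.0208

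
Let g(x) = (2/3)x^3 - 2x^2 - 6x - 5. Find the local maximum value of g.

g'(x) = 2x^2 - 4x - 6 = 0 at x = -1, 3.
Second-derivative test with g''(x) = 4x - 4: g''(-1) = -8 < 0 ⇒ local maximum; g''(3) = 8 > 0 ⇒ local minimum.
Thus g has its local maximum at x = -1, with value -5/3.

-5/3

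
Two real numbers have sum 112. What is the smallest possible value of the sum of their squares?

With a + b = 112, a^2 + b^2 = a^2 + (112 − a)^2.
The derivative 2a − 2(112 − a) = 4a − 224 vanishes at a = 56; second derivative 4 > 0, a minimum.
The minimum is 2·(56)^2 = 6272.

6272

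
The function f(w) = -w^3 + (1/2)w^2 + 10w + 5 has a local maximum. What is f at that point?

19

f'(w) = -3w^2 + w + 10. Setting f'(w) = 0 gives w ∈ {-5/3, 2}.
Second-derivative test with f''(w) = -6w + 1: f''(-5/3) = 11 > 0 ⇒ local minimum; f''(2) = -11 < 0 ⇒ local maximum.
Thus f has its local maximum at w = 2, with value 19.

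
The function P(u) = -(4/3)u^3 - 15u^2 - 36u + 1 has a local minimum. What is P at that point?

Critical points: P'(u) = -4u^2 - 30u - 36 vanishes at u = -6, -3/2.
P''(u) = -8u - 30. P''(-6) = 18 > 0 ⇒ local minimum; P''(-3/2) = -18 < 0 ⇒ local maximum.
Thus P has its local minimum at u = -6, with value -35.

-35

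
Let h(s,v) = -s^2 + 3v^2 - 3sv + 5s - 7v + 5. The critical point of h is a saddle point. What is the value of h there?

∂h/∂s = -2s - 3v + 5 = 0 and ∂h/∂v = -3s + 6v - 7 = 0, so (s, v) = (3/7, 29/21).
The Hessian has h_{ss} = -2, h_{vv} = 6, h_{sv} = -3, giving D = -21 < 0, so the point is a saddle point.
h(3/7, 29/21) = 26/21.

26/21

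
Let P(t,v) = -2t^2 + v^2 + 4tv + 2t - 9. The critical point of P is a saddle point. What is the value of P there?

-53/6

∂P/∂t = -4t + 4v + 2 = 0 and ∂P/∂v = 4t + 2v = 0, so (t, v) = (1/6, -1/3).
The Hessian has P_{tt} = -4, P_{vv} = 2, P_{tv} = 4, giving D = -24 < 0, so the point is a saddle point.
P(1/6, -1/3) = -53/6.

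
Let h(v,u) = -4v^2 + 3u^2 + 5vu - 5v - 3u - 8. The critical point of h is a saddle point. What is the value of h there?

∂h/∂v = -8v + 5u - 5 = 0 and ∂h/∂u = 5v + 6u - 3 = 0, so (v, u) = (-15/73, 49/73).
The Hessian has h_{vv} = -8, h_{uu} = 6, h_{vu} = 5, giving D = -73 < 0, so the point is a saddle point.
h(-15/73, 49/73) = -620/73.

-620/73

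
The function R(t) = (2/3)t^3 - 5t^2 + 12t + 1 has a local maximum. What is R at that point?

R'(t) = 2t^2 - 10t + 12 = 0 at t = 2, 3.
Second-derivative test with R''(t) = 4t - 10: R''(2) = -2 < 0 ⇒ local maximum; R''(3) = 2 > 0 ⇒ local minimum.
So the local maximum value is R(2) = 31/3.

31/3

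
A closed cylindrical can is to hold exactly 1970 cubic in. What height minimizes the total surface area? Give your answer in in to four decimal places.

With radius r and height h, πr²h = 1970 so h = 1970/(πr²), and S(r) = 2πr² + 2πrh = 2πr² + 2·1970/r.
S'(r) = 4πr − 2·1970/r² = 0 ⇒ r³ = 1970/(2π), so r ≈ 6.7935 and h = 2r ≈ 13.5871.
S''(r) = 4π + 4·1970/r³ > 0, so this is the minimum; S ≈ 869.9455.

13.5871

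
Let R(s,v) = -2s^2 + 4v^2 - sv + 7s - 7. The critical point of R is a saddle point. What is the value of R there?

-35/33

∂R/∂s = -4s - v + 7 = 0 and ∂R/∂v = -s + 8v = 0, so (s, v) = (56/33, 7/33).
The Hessian has R_{ss} = -4, R_{vv} = 8, R_{sv} = -1, giving D = -33 < 0, so the point is a saddle point.
R(56/33, 7/33) = -35/33.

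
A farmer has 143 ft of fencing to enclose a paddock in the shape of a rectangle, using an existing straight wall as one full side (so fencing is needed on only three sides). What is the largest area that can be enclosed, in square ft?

20449/8

Let the sides perpendicular to the wall have length x and the parallel side y, so 2x + y = 143 and the area is A = xy = x(143 − 2x).
A'(x) = 143 − 4x = 0 gives x = 143/4, and A''(x) = −4 < 0 confirms a maximum.
Then y = 143 − 2·143/4 = 143/2 and A = 20449/8.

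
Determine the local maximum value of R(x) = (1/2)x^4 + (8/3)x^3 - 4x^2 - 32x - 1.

101/3

R'(x) = 2x^3 + 8x^2 - 8x - 32 = 0 at x = -4, -2, 2.
R''(x) = 6x^2 + 16x - 8. R''(-4) = 24 > 0 ⇒ local minimum; R''(-2) = -16 < 0 ⇒ local maximum; R''(2) = 48 > 0 ⇒ local minimum.
So the local maximum value is R(-2) = 101/3.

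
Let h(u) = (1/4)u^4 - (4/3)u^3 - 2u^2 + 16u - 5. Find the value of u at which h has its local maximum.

2

Critical points: h'(u) = u^3 - 4u^2 - 4u + 16 vanishes at u = -2, 2, 4.
Second-derivative test with h''(u) = 3u^2 - 8u - 4: h''(-2) = 24 > 0 ⇒ local minimum; h''(2) = -8 < 0 ⇒ local maximum; h''(4) = 12 > 0 ⇒ local minimum.
Thus h has its local maximum at u = 2, with value 37/3.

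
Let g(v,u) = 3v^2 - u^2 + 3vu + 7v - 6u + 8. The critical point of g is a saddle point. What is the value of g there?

353/21

∂g/∂v = 6v + 3u + 7 = 0 and ∂g/∂u = 3v - 2u - 6 = 0, so (v, u) = (4/21, -19/7).
The Hessian has g_{vv} = 6, g_{uu} = -2, g_{vu} = 3, giving D = -21 < 0, so the point is a saddle point.
g(4/21, -19/7) = 353/21.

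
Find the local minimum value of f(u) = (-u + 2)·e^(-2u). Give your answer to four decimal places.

-0.0034

Differentiating with the product rule gives f'(u) = (2u - 5)·e^(-2u). Since e^(-2u) > 0, the only critical point is u = 5/2.
f''(5/2) has the same sign as 2 > 0, so this is a local minimum.
f(5/2) = (-1/2)·e^(-5) ≈ -0.0034.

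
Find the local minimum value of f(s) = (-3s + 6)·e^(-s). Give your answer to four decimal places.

Differentiating with the product rule gives f'(s) = (3s - 9)·e^(-s). Since e^(-s) > 0, the only critical point is s = 3.
f''(3) has the same sign as 3 > 0, so this is a local minimum.
f(3) = (-3)·e^(-3) ≈ -0.1494.

-0.1494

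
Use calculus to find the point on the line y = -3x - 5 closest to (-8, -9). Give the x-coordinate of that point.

2/5

Minimize D(x)^2 = (x + 8)^2 + (-3x + 4)^2.
d/dx[D^2] = 2(x + 8) + 2·(-3)·(-3x + 4) = 0 ⇒ x = 2/5.
Then y = -31/5 and the distance is √(392/5) ≈ 8.8544.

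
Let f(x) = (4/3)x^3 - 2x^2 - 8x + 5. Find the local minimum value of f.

f'(x) = 4x^2 - 4x - 8 = 0 at x = -1, 2.
Since f''(x) = 8x - 4, we get f''(-1) = -12 < 0 ⇒ local maximum; f''(2) = 12 > 0 ⇒ local minimum.
So the local minimum value is f(2) = -25/3.

-25/3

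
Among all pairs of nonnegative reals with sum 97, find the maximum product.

9409/4

With x + y = 97, the product is P(x) = x(97 − x).
P'(x) = 97 − 2x = 0 gives x = 97/2; P'' = −2 < 0, so this is the maximum.
P = 97/2·97/2 = 9409/4.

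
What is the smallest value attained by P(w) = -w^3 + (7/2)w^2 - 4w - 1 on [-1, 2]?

-3

The derivative is -3w^2 + 7w - 4, which vanishes at w = 1 and w = 4/3.
Compare values at every candidate in [-1, 2]: P(-1) = 15/2, P(1) = -5/2, P(4/3) = -67/27, P(2) = -3.
The minimum over the interval is -3, attained at w = 2.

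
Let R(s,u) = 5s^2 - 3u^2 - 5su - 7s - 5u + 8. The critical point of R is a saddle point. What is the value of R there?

∂R/∂s = 10s - 5u - 7 = 0 and ∂R/∂u = -5s - 6u - 5 = 0, so (s, u) = (1/5, -1).
The Hessian has R_{ss} = 10, R_{uu} = -6, R_{su} = -5, giving D = -85 < 0, so the point is a saddle point.
R(1/5, -1) = 49/5.

49/5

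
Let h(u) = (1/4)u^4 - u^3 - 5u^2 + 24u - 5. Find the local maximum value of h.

19

Critical points: h'(u) = u^3 - 3u^2 - 10u + 24 vanishes at u = -3, 2, 4.
h''(u) = 3u^2 - 6u - 10. h''(-3) = 35 > 0 ⇒ local minimum; h''(2) = -10 < 0 ⇒ local maximum; h''(4) = 14 > 0 ⇒ local minimum.
So the local maximum value is h(2) = 19.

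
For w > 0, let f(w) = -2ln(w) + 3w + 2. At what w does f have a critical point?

2/3

f'(w) = -2/w + 3 = 0 gives w = 2/3.
f''(w) = 2/w², which is positive for w > 0, so this is a local minimum.
f(2/3) = -2·ln(2/3) + 2 + 2 ≈ 4.8109.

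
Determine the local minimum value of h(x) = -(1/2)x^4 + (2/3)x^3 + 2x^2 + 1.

1

h'(x) = -2x^3 + 2x^2 + 4x. Setting h'(x) = 0 gives x ∈ {-1, 0, 2}.
Since h''(x) = -6x^2 + 4x + 4, we get h''(-1) = -6 < 0 ⇒ local maximum; h''(0) = 4 > 0 ⇒ local minimum; h''(2) = -12 < 0 ⇒ local maximum.
Thus h has its local minimum at x = 0, with value 1.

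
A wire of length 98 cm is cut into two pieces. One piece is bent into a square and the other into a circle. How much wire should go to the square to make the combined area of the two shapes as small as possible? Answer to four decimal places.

Let x be the length used for the square. Square side x/4; circle radius (98−x)/(2π).
A(x) = (x/4)² + π·((98−x)/(2π))² = x²/16 + (98−x)²/(4π) for 0 ≤ x ≤ 98. A'(x) = x/8 − (98−x)/(2π) = 0 gives x = 4·98/(π+4) ≈ 54.8897.
A'' = 1/8 + 1/(2π) > 0, so this gives the minimum combined area; x ≈ 54.8897 cm to the square.

54.8897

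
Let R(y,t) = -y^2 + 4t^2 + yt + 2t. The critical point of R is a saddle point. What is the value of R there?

-4/17

∂R/∂y = -2y + t = 0 and ∂R/∂t = y + 8t + 2 = 0, so (y, t) = (-2/17, -4/17).
The Hessian has R_{yy} = -2, R_{tt} = 8, R_{yt} = 1, giving D = -17 < 0, so the point is a saddle point.
R(-2/17, -4/17) = -4/17.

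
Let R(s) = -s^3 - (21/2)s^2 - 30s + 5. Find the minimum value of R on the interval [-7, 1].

-73/2

Differentiating, R'(s) = -3s^2 - 21s - 30; which vanishes at s = -5 and s = -2.
Evaluating at the critical points and endpoints: R(-7) = 87/2, R(-5) = 35/2, R(-2) = 31, R(1) = -73/2.
The minimum over the interval is -73/2, attained at s = 1.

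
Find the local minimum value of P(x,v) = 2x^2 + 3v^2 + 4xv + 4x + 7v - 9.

-53/4

∂P/∂x = 4x + 4v + 4 = 0 and ∂P/∂v = 4x + 6v + 7 = 0, so (x, v) = (1/2, -3/2).
The Hessian has P_{xx} = 4, P_{vv} = 6, P_{xv} = 4, giving D = 8 > 0 with P_{xx} > 0, so the point is a local minimum.
P(1/2, -3/2) = -53/4.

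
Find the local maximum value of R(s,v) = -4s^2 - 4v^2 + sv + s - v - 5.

∂R/∂s = -8s + v + 1 = 0 and ∂R/∂v = s - 8v - 1 = 0, so (s, v) = (1/9, -1/9).
The Hessian has R_{ss} = -8, R_{vv} = -8, R_{sv} = 1, giving D = 63 > 0 with R_{ss} < 0, so the point is a local maximum.
R(1/9, -1/9) = -44/9.

-44/9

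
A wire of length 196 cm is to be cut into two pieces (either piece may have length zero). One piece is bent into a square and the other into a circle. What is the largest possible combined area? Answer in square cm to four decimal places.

Let x be the length used for the square. Square side x/4; circle radius (196−x)/(2π).
A(x) = (x/4)² + π·((196−x)/(2π))² = x²/16 + (196−x)²/(4π) for 0 ≤ x ≤ 196. A'(x) = x/8 − (196−x)/(2π) = 0 gives x = 4·196/(π+4) ≈ 109.7794.
A'' > 0, so the interior critical point is a minimum; the maximum is at an endpoint. A(0) = 3057.0481 and A(196) = 2401.0000, so the largest area is 3057.0481.

3057.0481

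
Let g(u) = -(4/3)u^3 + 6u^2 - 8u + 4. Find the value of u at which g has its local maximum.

2

g'(u) = -4u^2 + 12u - 8. Setting g'(u) = 0 gives u ∈ {1, 2}.
g''(u) = -8u + 12. g''(1) = 4 > 0 ⇒ local minimum; g''(2) = -4 < 0 ⇒ local maximum.
So the local maximum value is g(2) = 4/3.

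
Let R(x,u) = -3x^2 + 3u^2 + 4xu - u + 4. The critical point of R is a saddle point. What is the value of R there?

205/52

∂R/∂x = -6x + 4u = 0 and ∂R/∂u = 4x + 6u - 1 = 0, so (x, u) = (1/13, 3/26).
The Hessian has R_{xx} = -6, R_{uu} = 6, R_{xu} = 4, giving D = -52 < 0, so the point is a saddle point.
R(1/13, 3/26) = 205/52.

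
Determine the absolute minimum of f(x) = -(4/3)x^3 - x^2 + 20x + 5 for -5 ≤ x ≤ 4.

Differentiating, f'(x) = -4x^2 - 2x + 20; which vanishes at x = -5/2 and x = 2.
Evaluating at the critical points and endpoints: f(-5) = 140/3; f(-5/2) = -365/12; f(2) = 91/3; f(4) = -49/3.
Hence the absolute minimum is -365/12 at x = -5/2.

-365/12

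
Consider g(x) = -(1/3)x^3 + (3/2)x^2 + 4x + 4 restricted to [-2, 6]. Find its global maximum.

68/3

g'(x) = -x^2 + 3x + 4, which vanishes at x = -1 and x = 4.
Compare values at every candidate in [-2, 6]: g(-2) = 14/3,  g(-1) = 11/6,  g(4) = 68/3,  g(6) = 10.
The maximum over the interval is 68/3, attained at x = 4.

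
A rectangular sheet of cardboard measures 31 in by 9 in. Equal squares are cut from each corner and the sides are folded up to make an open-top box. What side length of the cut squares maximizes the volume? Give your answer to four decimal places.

2.0629

With cut size x, the volume is V(x) = x(31 − 2x)(9 − 2x) for 0 < x < 4.5.
V'(x) = 12x^2 − 160x + 279. Setting V'(x) = 0 gives x ≈ 2.0629 (the root in (0, 4.5)).
V''(x) = 24x − 160 is negative there, so this is the maximum; V ≈ 270.2197.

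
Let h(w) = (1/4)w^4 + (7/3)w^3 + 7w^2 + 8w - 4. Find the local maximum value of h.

Critical points: h'(w) = w^3 + 7w^2 + 14w + 8 vanishes at w = -4, -2, -1.
Second-derivative test with h''(w) = 3w^2 + 14w + 14: h''(-4) = 6 > 0 ⇒ local minimum; h''(-2) = -2 < 0 ⇒ local maximum; h''(-1) = 3 > 0 ⇒ local minimum.
Thus h has its local maximum at w = -2, with value -20/3.

-20/3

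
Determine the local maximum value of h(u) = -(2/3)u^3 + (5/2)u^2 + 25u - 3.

607/6

h'(u) = -2u^2 + 5u + 25. Setting h'(u) = 0 gives u ∈ {-5/2, 5}.
h''(u) = -4u + 5. h''(-5/2) = 15 > 0 ⇒ local minimum; h''(5) = -15 < 0 ⇒ local maximum.
So the local maximum value is h(5) = 607/6.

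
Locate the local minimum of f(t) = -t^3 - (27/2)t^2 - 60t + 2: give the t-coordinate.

-5

Critical points: f'(t) = -3t^2 - 27t - 60 vanishes at t = -5, -4.
Since f''(t) = -6t - 27, we get f''(-5) = 3 > 0 ⇒ local minimum; f''(-4) = -3 < 0 ⇒ local maximum.
So the local minimum value is f(-5) = 179/2.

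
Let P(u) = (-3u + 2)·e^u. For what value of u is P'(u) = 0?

-1/3

P'(u) = (-3)·e^u + (-3u + 2)·1·e^u = (-3u - 1)·e^u. Since e^u > 0, the only critical point is u = -1/3.
P''(-1/3) has the same sign as -3 < 0, so this is a local maximum.
P(-1/3) = (3)·e^(-1/3) ≈ 2.1496.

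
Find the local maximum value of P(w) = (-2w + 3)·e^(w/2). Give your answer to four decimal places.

3.1152

By the product rule, P'(w) = (-w - 1/2)·e^(w/2). Since e^(w/2) > 0, the only critical point is w = -1/2.
P''(-1/2) has the same sign as -1 < 0, so this is a local maximum.
P(-1/2) = (4)·e^(-1/4) ≈ 3.1152.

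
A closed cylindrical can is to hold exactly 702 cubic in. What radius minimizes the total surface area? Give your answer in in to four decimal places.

4.8164

With radius r and height h, πr²h = 702 so h = 702/(πr²), and S(r) = 2πr² + 2πrh = 2πr² + 2·702/r.
S'(r) = 4πr − 2·702/r² = 0 ⇒ r³ = 702/(2π), so r ≈ 4.8164 and h = 2r ≈ 9.6327.
S''(r) = 4π + 4·702/r³ > 0, so this is the minimum; S ≈ 437.2595.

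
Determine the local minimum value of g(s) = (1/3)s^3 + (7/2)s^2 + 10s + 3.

-17/3

Critical points: g'(s) = s^2 + 7s + 10 vanishes at s = -5, -2.
g''(s) = 2s + 7. g''(-5) = -3 < 0 ⇒ local maximum; g''(-2) = 3 > 0 ⇒ local minimum.
Thus g has its local minimum at s = -2, with value -17/3.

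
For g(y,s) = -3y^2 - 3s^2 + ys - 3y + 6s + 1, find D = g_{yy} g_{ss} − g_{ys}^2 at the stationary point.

35

∂g/∂y = -6y + s - 3 = 0 and ∂g/∂s = y - 6s + 6 = 0, so (y, s) = (-12/35, 33/35).
The Hessian has g_{yy} = -6, g_{ss} = -6, g_{ys} = 1, giving D = 35 > 0 with g_{yy} < 0, so the point is a local maximum.
D = (-6)·(-6) − (1)^2 = 35.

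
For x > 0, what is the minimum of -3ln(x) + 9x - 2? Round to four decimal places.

P'(x) = -3/x + 9 = 0 gives x = 1/3.
P''(x) = 3/x², which is positive for x > 0, so this is a local minimum.
P(1/3) = -3·ln(1/3) + 3 - 2 ≈ 4.2958.

4.2958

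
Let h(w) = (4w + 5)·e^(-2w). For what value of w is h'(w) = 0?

h'(w) = 4·e^(-2w) + (4w + 5)·(-2)·e^(-2w) = (-8w - 6)·e^(-2w). Since e^(-2w) > 0, the only critical point is w = -3/4.
h''(-3/4) has the same sign as -8 < 0, so this is a local maximum.
h(-3/4) = (2)·e^(3/2) ≈ 8.9634.

-3/4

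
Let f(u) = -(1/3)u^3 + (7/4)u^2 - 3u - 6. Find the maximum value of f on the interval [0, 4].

-6

The derivative is -u^2 + (7/2)u - 3, which vanishes at u = 3/2 and u = 2.
Candidates: f(0) = -6, f(3/2) = -123/16, f(2) = -23/3, f(4) = -34/3.
Hence the absolute maximum is -6 at u = 0.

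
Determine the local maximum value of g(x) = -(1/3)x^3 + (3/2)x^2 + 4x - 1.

53/3

g'(x) = -x^2 + 3x + 4 = 0 at x = -1, 4.
g''(x) = -2x + 3. g''(-1) = 5 > 0 ⇒ local minimum; g''(4) = -5 < 0 ⇒ local maximum.
Thus g has its local maximum at x = 4, with value 53/3.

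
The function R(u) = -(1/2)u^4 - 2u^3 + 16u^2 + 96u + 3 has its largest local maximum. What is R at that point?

Critical points: R'(u) = -2u^3 - 6u^2 + 32u + 96 vanishes at u = -4, -3, 4.
Since R''(u) = -6u^2 - 12u + 32, we get R''(-4) = -16 < 0 ⇒ local maximum; R''(-3) = 14 > 0 ⇒ local minimum; R''(4) = -112 < 0 ⇒ local maximum.
Thus R has its largest local maximum at u = 4, with value 387.

387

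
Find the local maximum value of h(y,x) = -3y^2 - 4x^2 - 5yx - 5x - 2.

29/23

∂h/∂y = -6y - 5x = 0 and ∂h/∂x = -5y - 8x - 5 = 0, so (y, x) = (25/23, -30/23).
The Hessian has h_{yy} = -6, h_{xx} = -8, h_{yx} = -5, giving D = 23 > 0 with h_{yy} < 0, so the point is a local maximum.
h(25/23, -30/23) = 29/23.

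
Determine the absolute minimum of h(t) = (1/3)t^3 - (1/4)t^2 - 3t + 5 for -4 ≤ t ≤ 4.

h'(t) = t^2 - (1/2)t - 3, which vanishes at t = -3/2 and t = 2.
Candidates: h(-4) = -25/3,  h(-3/2) = 125/16,  h(2) = 2/3,  h(4) = 31/3.
Hence the absolute minimum is -25/3 at t = -4.

-25/3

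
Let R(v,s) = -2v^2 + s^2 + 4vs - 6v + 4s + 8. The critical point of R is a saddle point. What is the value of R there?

73/6

∂R/∂v = -4v + 4s - 6 = 0 and ∂R/∂s = 4v + 2s + 4 = 0, so (v, s) = (-7/6, 1/3).
The Hessian has R_{vv} = -4, R_{ss} = 2, R_{vs} = 4, giving D = -24 < 0, so the point is a saddle point.
R(-7/6, 1/3) = 73/6.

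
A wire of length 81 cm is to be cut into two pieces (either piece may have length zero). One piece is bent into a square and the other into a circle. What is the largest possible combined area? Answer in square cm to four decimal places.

522.1078

Let x be the length used for the square. Square side x/4; circle radius (81−x)/(2π).
A(x) = (x/4)² + π·((81−x)/(2π))² = x²/16 + (81−x)²/(4π) for 0 ≤ x ≤ 81. A'(x) = x/8 − (81−x)/(2π) = 0 gives x = 4·81/(π+4) ≈ 45.3680.
A'' > 0, so the interior critical point is a minimum; the maximum is at an endpoint. A(0) = 522.1078 and A(81) = 410.0625, so the largest area is 522.1078.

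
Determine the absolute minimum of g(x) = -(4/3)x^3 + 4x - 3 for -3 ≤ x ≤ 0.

The derivative is -4x^2 + 4, whose only zero in [-3, 0] is x = -1.
Candidates: g(-3) = 21; g(-1) = -17/3; g(0) = -3.
Hence the absolute minimum is -17/3 at x = -1.

-17/3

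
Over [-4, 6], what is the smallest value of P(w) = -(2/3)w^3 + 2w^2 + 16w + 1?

-53/3

Differentiating, P'(w) = -2w^2 + 4w + 16; which vanishes at w = -2 and w = 4.
Compare values at every candidate in [-4, 6]: P(-4) = 35/3; P(-2) = -53/3; P(4) = 163/3; P(6) = 25.
Hence the absolute minimum is -53/3 at w = -2.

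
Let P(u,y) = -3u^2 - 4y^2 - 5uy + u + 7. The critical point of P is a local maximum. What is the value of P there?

∂P/∂u = -6u - 5y + 1 = 0 and ∂P/∂y = -5u - 8y = 0, so (u, y) = (8/23, -5/23).
The Hessian has P_{uu} = -6, P_{yy} = -8, P_{uy} = -5, giving D = 23 > 0 with P_{uu} < 0, so the point is a local maximum.
P(8/23, -5/23) = 165/23.

165/23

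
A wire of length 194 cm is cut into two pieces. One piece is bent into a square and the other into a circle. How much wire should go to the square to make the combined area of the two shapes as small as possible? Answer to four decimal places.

Let x be the length used for the square. Square side x/4; circle radius (194−x)/(2π).
A(x) = (x/4)² + π·((194−x)/(2π))² = x²/16 + (194−x)²/(4π) for 0 ≤ x ≤ 194. A'(x) = x/8 − (194−x)/(2π) = 0 gives x = 4·194/(π+4) ≈ 108.6592.
A'' = 1/8 + 1/(2π) > 0, so this gives the minimum combined area; x ≈ 108.6592 cm to the square.

108.6592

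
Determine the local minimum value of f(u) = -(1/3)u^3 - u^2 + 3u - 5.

-14

f'(u) = -u^2 - 2u + 3. Setting f'(u) = 0 gives u ∈ {-3, 1}.
Second-derivative test with f''(u) = -2u - 2: f''(-3) = 4 > 0 ⇒ local minimum; f''(1) = -4 < 0 ⇒ local maximum.
Thus f has its local minimum at u = -3, with value -14.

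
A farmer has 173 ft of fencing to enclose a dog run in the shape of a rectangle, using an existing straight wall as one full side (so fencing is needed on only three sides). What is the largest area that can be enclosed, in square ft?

29929/8

Let the sides perpendicular to the wall have length x and the parallel side y, so 2x + y = 173 and the area is A = xy = x(173 − 2x).
A'(x) = 173 − 4x = 0 gives x = 173/4, and A''(x) = −4 < 0 confirms a maximum.
Then y = 173 − 2·173/4 = 173/2 and A = 29929/8.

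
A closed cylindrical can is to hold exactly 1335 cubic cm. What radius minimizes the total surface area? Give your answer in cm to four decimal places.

5.9672

With radius r and height h, πr²h = 1335 so h = 1335/(πr²), and S(r) = 2πr² + 2πrh = 2πr² + 2·1335/r.
S'(r) = 4πr − 2·1335/r² = 0 ⇒ r³ = 1335/(2π), so r ≈ 5.9672 and h = 2r ≈ 11.9343.
S''(r) = 4π + 4·1335/r³ > 0, so this is the minimum; S ≈ 671.1744.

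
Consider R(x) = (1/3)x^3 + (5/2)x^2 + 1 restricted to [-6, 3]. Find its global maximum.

The derivative is x^2 + 5x, which vanishes at x = -5 and x = 0.
Compare values at every candidate in [-6, 3]: R(-6) = 19,  R(-5) = 131/6,  R(0) = 1,  R(3) = 65/2.
Hence the absolute maximum is 65/2 at x = 3.

65/2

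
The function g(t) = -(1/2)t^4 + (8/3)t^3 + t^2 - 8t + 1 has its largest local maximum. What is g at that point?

g'(t) = -2t^3 + 8t^2 + 2t - 8 = 0 at t = -1, 1, 4.
Since g''(t) = -6t^2 + 16t + 2, we get g''(-1) = -20 < 0 ⇒ local maximum; g''(1) = 12 > 0 ⇒ local minimum; g''(4) = -30 < 0 ⇒ local maximum.
Thus g has its largest local maximum at t = 4, with value 83/3.

83/3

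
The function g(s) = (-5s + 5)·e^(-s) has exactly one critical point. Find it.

2

Differentiating with the product rule gives g'(s) = (5s - 10)·e^(-s). Since e^(-s) > 0, the only critical point is s = 2.
g''(2) has the same sign as 5 > 0, so this is a local minimum.
g(2) = (-5)·e^(-2) ≈ -0.6767.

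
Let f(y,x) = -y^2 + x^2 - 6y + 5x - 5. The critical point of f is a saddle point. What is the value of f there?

-9/4

∂f/∂y = -2y - 6 = 0 and ∂f/∂x = 2x + 5 = 0, so (y, x) = (-3, -5/2).
The Hessian has f_{yy} = -2, f_{xx} = 2, f_{yx} = 0, giving D = -4 < 0, so the point is a saddle point.
f(-3, -5/2) = -9/4.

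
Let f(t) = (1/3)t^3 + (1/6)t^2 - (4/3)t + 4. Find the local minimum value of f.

19/6

f'(t) = t^2 + (1/3)t - 4/3. Setting f'(t) = 0 gives t ∈ {-4/3, 1}.
Second-derivative test with f''(t) = 2t + 1/3: f''(-4/3) = -7/3 < 0 ⇒ local maximum; f''(1) = 7/3 > 0 ⇒ local minimum.
Thus f has its local minimum at t = 1, with value 19/6.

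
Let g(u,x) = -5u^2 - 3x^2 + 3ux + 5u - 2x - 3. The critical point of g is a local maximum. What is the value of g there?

∂g/∂u = -10u + 3x + 5 = 0 and ∂g/∂x = 3u - 6x - 2 = 0, so (u, x) = (8/17, -5/51).
The Hessian has g_{uu} = -10, g_{xx} = -6, g_{ux} = 3, giving D = 51 > 0 with g_{uu} < 0, so the point is a local maximum.
g(8/17, -5/51) = -88/51.

-88/51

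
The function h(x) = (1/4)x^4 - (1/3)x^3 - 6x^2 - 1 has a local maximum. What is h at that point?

-1

h'(x) = x^3 - x^2 - 12x. Setting h'(x) = 0 gives x ∈ {-3, 0, 4}.
Second-derivative test with h''(x) = 3x^2 - 2x - 12: h''(-3) = 21 > 0 ⇒ local minimum; h''(0) = -12 < 0 ⇒ local maximum; h''(4) = 28 > 0 ⇒ local minimum.
The local maximum is h(0) = -1.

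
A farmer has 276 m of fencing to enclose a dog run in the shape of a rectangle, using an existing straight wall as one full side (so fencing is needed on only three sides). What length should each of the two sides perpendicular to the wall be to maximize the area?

Let the sides perpendicular to the wall have length x and the parallel side y, so 2x + y = 276 and the area is A = xy = x(276 − 2x).
A'(x) = 276 − 4x = 0 gives x = 69, and A''(x) = −4 < 0 confirms a maximum.
Then y = 276 − 2·69 = 138 and A = 9522.

69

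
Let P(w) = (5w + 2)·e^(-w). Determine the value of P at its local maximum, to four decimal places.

By the product rule, P'(w) = (-5w + 3)·e^(-w). Since e^(-w) > 0, the only critical point is w = 3/5.
P''(3/5) has the same sign as -5 < 0, so this is a local maximum.
P(3/5) = (5)·e^(-3/5) ≈ 2.7441.

2.7441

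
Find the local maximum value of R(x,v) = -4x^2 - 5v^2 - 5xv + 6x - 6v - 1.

∂R/∂x = -8x - 5v + 6 = 0 and ∂R/∂v = -5x - 10v - 6 = 0, so (x, v) = (18/11, -78/55).
The Hessian has R_{xx} = -8, R_{vv} = -10, R_{xv} = -5, giving D = 55 > 0 with R_{xx} < 0, so the point is a local maximum.
R(18/11, -78/55) = 449/55.

449/55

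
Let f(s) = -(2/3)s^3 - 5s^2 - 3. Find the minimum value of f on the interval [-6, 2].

Differentiating, f'(s) = -2s^2 - 10s; which vanishes at s = -5 and s = 0.
Candidates: f(-6) = -39, f(-5) = -134/3, f(0) = -3, f(2) = -85/3.
Hence the absolute minimum is -134/3 at s = -5.

-134/3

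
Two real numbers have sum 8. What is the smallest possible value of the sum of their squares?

32

With a + b = 8, a^2 + b^2 = a^2 + (8 − a)^2.
The derivative 2a − 2(8 − a) = 4a − 16 vanishes at a = 4; second derivative 4 > 0, a minimum.
The minimum is 2·(4)^2 = 32.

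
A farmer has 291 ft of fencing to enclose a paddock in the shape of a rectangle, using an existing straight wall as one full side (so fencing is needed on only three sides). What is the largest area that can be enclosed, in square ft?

84681/8

Let the sides perpendicular to the wall have length x and the parallel side y, so 2x + y = 291 and the area is A = xy = x(291 − 2x).
A'(x) = 291 − 4x = 0 gives x = 291/4, and A''(x) = −4 < 0 confirms a maximum.
Then y = 291 − 2·291/4 = 291/2 and A = 84681/8.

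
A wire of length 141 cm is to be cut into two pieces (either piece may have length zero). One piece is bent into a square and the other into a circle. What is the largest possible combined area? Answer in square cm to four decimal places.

1582.0797

Let x be the length used for the square. Square side x/4; circle radius (141−x)/(2π).
A(x) = (x/4)² + π·((141−x)/(2π))² = x²/16 + (141−x)²/(4π) for 0 ≤ x ≤ 141. A'(x) = x/8 − (141−x)/(2π) = 0 gives x = 4·141/(π+4) ≈ 78.9740.
A'' > 0, so the interior critical point is a minimum; the maximum is at an endpoint. A(0) = 1582.0797 and A(141) = 1242.5625, so the largest area is 1582.0797.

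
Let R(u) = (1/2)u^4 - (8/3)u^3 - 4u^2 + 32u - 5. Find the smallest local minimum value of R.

R'(u) = 2u^3 - 8u^2 - 8u + 32 = 0 at u = -2, 2, 4.
R''(u) = 6u^2 - 16u - 8. R''(-2) = 48 > 0 ⇒ local minimum; R''(2) = -16 < 0 ⇒ local maximum; R''(4) = 24 > 0 ⇒ local minimum.
So the smallest local minimum value is R(-2) = -167/3.

-167/3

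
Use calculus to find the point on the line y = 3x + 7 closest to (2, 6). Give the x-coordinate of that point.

-1/10

Minimize D(x)^2 = (x - 2)^2 + (3x + 1)^2.
d/dx[D^2] = 2(x - 2) + 2·3·(3x + 1) = 0 ⇒ x = -1/10.
Then y = 67/10 and the distance is √(49/10) ≈ 2.2136.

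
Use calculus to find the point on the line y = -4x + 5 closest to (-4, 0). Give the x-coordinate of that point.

16/17

Minimize D(x)^2 = (x + 4)^2 + (-4x + 5)^2.
d/dx[D^2] = 2(x + 4) + 2·(-4)·(-4x + 5) = 0 ⇒ x = 16/17.
Then y = 21/17 and the distance is √(441/17) ≈ 5.0932.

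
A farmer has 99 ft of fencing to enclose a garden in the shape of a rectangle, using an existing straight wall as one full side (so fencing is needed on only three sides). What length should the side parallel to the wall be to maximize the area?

Let the sides perpendicular to the wall have length x and the parallel side y, so 2x + y = 99 and the area is A = xy = x(99 − 2x).
A'(x) = 99 − 4x = 0 gives x = 99/4, and A''(x) = −4 < 0 confirms a maximum.
Then y = 99 − 2·99/4 = 99/2 and A = 9801/8.

99/2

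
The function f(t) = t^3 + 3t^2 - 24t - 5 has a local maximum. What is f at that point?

f'(t) = 3t^2 + 6t - 24 = 0 at t = -4, 2.
Second-derivative test with f''(t) = 6t + 6: f''(-4) = -18 < 0 ⇒ local maximum; f''(2) = 18 > 0 ⇒ local minimum.
Thus f has its local maximum at t = -4, with value 75.

75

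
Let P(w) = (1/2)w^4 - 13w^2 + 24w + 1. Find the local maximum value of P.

Critical points: P'(w) = 2w^3 - 26w + 24 vanishes at w = -4, 1, 3.
Since P''(w) = 6w^2 - 26, we get P''(-4) = 70 > 0 ⇒ local minimum; P''(1) = -20 < 0 ⇒ local maximum; P''(3) = 28 > 0 ⇒ local minimum.
Thus P has its local maximum at w = 1, with value 25/2.

25/2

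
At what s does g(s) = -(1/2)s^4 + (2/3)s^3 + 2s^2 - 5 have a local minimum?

0

g'(s) = -2s^3 + 2s^2 + 4s. Setting g'(s) = 0 gives s ∈ {-1, 0, 2}.
Second-derivative test with g''(s) = -6s^2 + 4s + 4: g''(-1) = -6 < 0 ⇒ local maximum; g''(0) = 4 > 0 ⇒ local minimum; g''(2) = -12 < 0 ⇒ local maximum.
Thus g has its local minimum at s = 0, with value -5.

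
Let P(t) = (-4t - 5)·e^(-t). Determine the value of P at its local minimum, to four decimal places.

-5.1361

By the product rule, P'(t) = (4t + 1)·e^(-t). Since e^(-t) > 0, the only critical point is t = -1/4.
P''(-1/4) has the same sign as 4 > 0, so this is a local minimum.
P(-1/4) = (-4)·e^(1/4) ≈ -5.1361.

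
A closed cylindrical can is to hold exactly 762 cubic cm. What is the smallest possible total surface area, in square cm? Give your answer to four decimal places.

461.8325

With radius r and height h, πr²h = 762 so h = 762/(πr²), and S(r) = 2πr² + 2πrh = 2πr² + 2·762/r.
S'(r) = 4πr − 2·762/r² = 0 ⇒ r³ = 762/(2π), so r ≈ 4.9498 and h = 2r ≈ 9.8997.
S''(r) = 4π + 4·762/r³ > 0, so this is the minimum; S ≈ 461.8325.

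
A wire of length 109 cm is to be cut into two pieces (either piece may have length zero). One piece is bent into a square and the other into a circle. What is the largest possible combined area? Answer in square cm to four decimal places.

945.4599

Let x be the length used for the square. Square side x/4; circle radius (109−x)/(2π).
A(x) = (x/4)² + π·((109−x)/(2π))² = x²/16 + (109−x)²/(4π) for 0 ≤ x ≤ 109. A'(x) = x/8 − (109−x)/(2π) = 0 gives x = 4·109/(π+4) ≈ 61.0508.
A'' > 0, so the interior critical point is a minimum; the maximum is at an endpoint. A(0) = 945.4599 and A(109) = 742.5625, so the largest area is 945.4599.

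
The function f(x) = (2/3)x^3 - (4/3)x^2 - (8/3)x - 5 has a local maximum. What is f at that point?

-325/81

f'(x) = 2x^2 - (8/3)x - 8/3 = 0 at x = -2/3, 2.
Since f''(x) = 4x - 8/3, we get f''(-2/3) = -16/3 < 0 ⇒ local maximum; f''(2) = 16/3 > 0 ⇒ local minimum.
So the local maximum value is f(-2/3) = -325/81.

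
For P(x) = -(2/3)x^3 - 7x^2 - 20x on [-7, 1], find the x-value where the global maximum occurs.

P'(x) = -2x^2 - 14x - 20, which vanishes at x = -5 and x = -2.
Evaluating at the critical points and endpoints: P(-7) = 77/3,  P(-5) = 25/3,  P(-2) = 52/3,  P(1) = -83/3.
The maximum over the interval is 77/3, attained at x = -7.

-7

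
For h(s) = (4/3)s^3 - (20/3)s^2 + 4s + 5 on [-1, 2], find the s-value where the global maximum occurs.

h'(s) = 4s^2 - (40/3)s + 4, whose only zero in [-1, 2] is s = 1/3.
Compare values at every candidate in [-1, 2]: h(-1) = -7; h(1/3) = 457/81; h(2) = -3.
The maximum over the interval is 457/81, attained at s = 1/3.

1/3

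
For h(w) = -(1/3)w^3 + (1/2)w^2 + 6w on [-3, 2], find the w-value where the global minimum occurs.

h'(w) = -w^2 + w + 6, whose only zero in [-3, 2] is w = -2.
Compare values at every candidate in [-3, 2]: h(-3) = -9/2,  h(-2) = -22/3,  h(2) = 34/3.
The minimum over the interval is -22/3, attained at w = -2.

-2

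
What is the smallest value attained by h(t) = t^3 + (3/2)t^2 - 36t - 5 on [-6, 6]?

h'(t) = 3t^2 + 3t - 36, which vanishes at t = -4 and t = 3.
Evaluating at the critical points and endpoints: h(-6) = 49; h(-4) = 99; h(3) = -145/2; h(6) = 49.
So the minimum is h(3) = -145/2.

-145/2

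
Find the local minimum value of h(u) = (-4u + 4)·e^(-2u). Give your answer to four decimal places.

-0.0996

Differentiating with the product rule gives h'(u) = (8u - 12)·e^(-2u). Since e^(-2u) > 0, the only critical point is u = 3/2.
h''(3/2) has the same sign as 8 > 0, so this is a local minimum.
h(3/2) = (-2)·e^(-3) ≈ -0.0996.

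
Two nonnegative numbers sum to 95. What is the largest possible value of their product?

9025/4

With x + y = 95, the product is P(x) = x(95 − x).
P'(x) = 95 − 2x = 0 gives x = 95/2; P'' = −2 < 0, so this is the maximum.
P = 95/2·95/2 = 9025/4.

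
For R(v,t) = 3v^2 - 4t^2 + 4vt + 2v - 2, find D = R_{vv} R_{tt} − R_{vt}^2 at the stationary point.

-64

∂R/∂v = 6v + 4t + 2 = 0 and ∂R/∂t = 4v - 8t = 0, so (v, t) = (-1/4, -1/8).
The Hessian has R_{vv} = 6, R_{tt} = -8, R_{vt} = 4, giving D = -64 < 0, so the point is a saddle point.
D = (6)·(-8) − (4)^2 = -64.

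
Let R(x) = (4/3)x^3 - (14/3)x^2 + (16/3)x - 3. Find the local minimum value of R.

-83/81

R'(x) = 4x^2 - (28/3)x + 16/3. Setting R'(x) = 0 gives x ∈ {1, 4/3}.
Since R''(x) = 8x - 28/3, we get R''(1) = -4/3 < 0 ⇒ local maximum; R''(4/3) = 4/3 > 0 ⇒ local minimum.
So the local minimum value is R(4/3) = -83/81.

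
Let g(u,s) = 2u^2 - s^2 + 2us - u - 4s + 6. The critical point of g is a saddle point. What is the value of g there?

95/12

∂g/∂u = 4u + 2s - 1 = 0 and ∂g/∂s = 2u - 2s - 4 = 0, so (u, s) = (5/6, -7/6).
The Hessian has g_{uu} = 4, g_{ss} = -2, g_{us} = 2, giving D = -12 < 0, so the point is a saddle point.
g(5/6, -7/6) = 95/12.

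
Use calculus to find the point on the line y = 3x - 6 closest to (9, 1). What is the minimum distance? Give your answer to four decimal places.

Minimize D(x)^2 = (x - 9)^2 + (3x - 7)^2.
d/dx[D^2] = 2(x - 9) + 2·3·(3x - 7) = 0 ⇒ x = 3.
Then y = 3 and the distance is √(40) ≈ 6.3246.

6.3246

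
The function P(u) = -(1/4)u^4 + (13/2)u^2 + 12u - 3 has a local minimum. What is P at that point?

-35/4

Critical points: P'(u) = -u^3 + 13u + 12 vanishes at u = -3, -1, 4.
P''(u) = -3u^2 + 13. P''(-3) = -14 < 0 ⇒ local maximum; P''(-1) = 10 > 0 ⇒ local minimum; P''(4) = -35 < 0 ⇒ local maximum.
So the local minimum value is P(-1) = -35/4.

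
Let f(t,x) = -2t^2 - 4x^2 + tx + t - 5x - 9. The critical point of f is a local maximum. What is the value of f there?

-230/31

∂f/∂t = -4t + x + 1 = 0 and ∂f/∂x = t - 8x - 5 = 0, so (t, x) = (3/31, -19/31).
The Hessian has f_{tt} = -4, f_{xx} = -8, f_{tx} = 1, giving D = 31 > 0 with f_{tt} < 0, so the point is a local maximum.
f(3/31, -19/31) = -230/31.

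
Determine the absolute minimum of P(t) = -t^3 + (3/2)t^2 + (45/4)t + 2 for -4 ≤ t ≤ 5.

-117/4

Differentiating, P'(t) = -3t^2 + 3t + 45/4; which vanishes at t = -3/2 and t = 5/2.
Candidates: P(-4) = 45; P(-3/2) = -65/8; P(5/2) = 191/8; P(5) = -117/4.
Hence the absolute minimum is -117/4 at t = 5.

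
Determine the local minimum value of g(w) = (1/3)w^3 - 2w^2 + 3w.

0

g'(w) = w^2 - 4w + 3. Setting g'(w) = 0 gives w ∈ {1, 3}.
Since g''(w) = 2w - 4, we get g''(1) = -2 < 0 ⇒ local maximum; g''(3) = 2 > 0 ⇒ local minimum.
So the local minimum value is g(3) = 0.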